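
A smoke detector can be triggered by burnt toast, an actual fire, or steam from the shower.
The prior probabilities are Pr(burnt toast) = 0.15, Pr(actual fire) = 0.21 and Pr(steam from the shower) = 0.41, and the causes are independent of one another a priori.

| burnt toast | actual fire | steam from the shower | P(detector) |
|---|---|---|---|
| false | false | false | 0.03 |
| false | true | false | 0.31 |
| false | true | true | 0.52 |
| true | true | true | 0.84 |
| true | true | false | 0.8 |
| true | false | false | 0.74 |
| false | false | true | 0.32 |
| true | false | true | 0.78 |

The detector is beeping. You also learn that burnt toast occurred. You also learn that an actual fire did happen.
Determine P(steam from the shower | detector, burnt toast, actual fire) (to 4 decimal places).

P(steam from the shower | detector, burnt toast, actual fire) ≈ 0.4219

Enumerate both values of steam from the shower and weight by the priors:
  P(detector | burnt toast, actual fire) = 0.8×0.59 + 0.84×0.41
        = 0.472000 + 0.344400 = 0.816400
Keeping only the steam from the shower-present terms gives 0.344400, so
  P(steam from the shower | detector, burnt toast, actual fire) = 0.344400 / 0.816400 ≈ 0.4219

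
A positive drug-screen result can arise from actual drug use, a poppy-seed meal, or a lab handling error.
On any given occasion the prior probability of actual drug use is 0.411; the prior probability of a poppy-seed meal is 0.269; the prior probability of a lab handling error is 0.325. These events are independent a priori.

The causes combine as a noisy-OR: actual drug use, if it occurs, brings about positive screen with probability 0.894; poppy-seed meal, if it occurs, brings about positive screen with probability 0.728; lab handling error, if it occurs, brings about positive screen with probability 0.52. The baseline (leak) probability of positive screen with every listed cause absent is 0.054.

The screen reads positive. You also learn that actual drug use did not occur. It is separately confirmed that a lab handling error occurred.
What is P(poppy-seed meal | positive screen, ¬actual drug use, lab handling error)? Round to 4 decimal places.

Under noisy-OR, P(positive screen | causes) = 1 − (1−0.054)·∏(1−qᵢ) over the active causes.
Enumerate both values of poppy-seed meal and weight by the priors:
  P(positive screen | ¬actual drug use, lab handling error) = 0.54592·0.731 + 0.87649·0.269
        = 0.399068 + 0.235776 = 0.634844
The terms with poppy-seed meal present sum to 0.235776, so
  P(poppy-seed meal | positive screen, ¬actual drug use, lab handling error) = 0.235776 / 0.634844 ≈ 0.3714

P(poppy-seed meal | positive screen, ¬actual drug use, lab handling error) ≈ 0.3714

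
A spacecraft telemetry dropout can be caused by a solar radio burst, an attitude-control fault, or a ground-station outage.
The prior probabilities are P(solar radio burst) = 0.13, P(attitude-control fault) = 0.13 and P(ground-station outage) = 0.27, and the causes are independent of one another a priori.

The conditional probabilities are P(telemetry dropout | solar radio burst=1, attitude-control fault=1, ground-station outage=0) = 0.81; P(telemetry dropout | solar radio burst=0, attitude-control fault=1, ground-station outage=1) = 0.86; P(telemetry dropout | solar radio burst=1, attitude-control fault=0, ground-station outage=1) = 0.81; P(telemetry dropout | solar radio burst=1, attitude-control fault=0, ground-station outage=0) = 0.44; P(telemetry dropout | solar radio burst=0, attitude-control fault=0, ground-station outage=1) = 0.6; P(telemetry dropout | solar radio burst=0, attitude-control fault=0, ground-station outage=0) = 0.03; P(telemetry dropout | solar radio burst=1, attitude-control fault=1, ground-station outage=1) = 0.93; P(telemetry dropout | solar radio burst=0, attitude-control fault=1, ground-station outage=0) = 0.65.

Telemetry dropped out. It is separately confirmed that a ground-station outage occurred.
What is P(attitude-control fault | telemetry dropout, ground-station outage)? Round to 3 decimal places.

P(attitude-control fault | telemetry dropout, ground-station outage) ≈ 0.172

By total probability over the 4 (solar radio burst, attitude-control fault) configurations:
  P(telemetry dropout | ground-station outage) = 0.6×0.87×0.87 + 0.86×0.87×0.13 + 0.81×0.13×0.87 + 0.93×0.13×0.13
        = 0.454140 + 0.097266 + 0.091611 + 0.015717 = 0.658734
Keeping only the attitude-control fault-present terms gives 0.112983, so
  P(attitude-control fault | telemetry dropout, ground-station outage) = 0.112983 / 0.658734 ≈ 0.172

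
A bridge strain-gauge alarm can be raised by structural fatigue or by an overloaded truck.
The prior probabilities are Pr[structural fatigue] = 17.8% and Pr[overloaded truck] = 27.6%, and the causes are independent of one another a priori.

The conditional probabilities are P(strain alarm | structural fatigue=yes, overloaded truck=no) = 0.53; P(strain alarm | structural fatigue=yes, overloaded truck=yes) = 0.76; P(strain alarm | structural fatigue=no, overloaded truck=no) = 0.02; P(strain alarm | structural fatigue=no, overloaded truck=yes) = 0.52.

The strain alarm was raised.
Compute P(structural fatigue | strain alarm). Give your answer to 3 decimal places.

P(structural fatigue | strain alarm) ≈ 0.449

Numerator (weight on configurations with structural fatigue): 0.068302 + 0.037337 = 0.105639
Denominator P(strain alarm): 0.02*0.822*0.724 + 0.52*0.822*0.276 + 0.53*0.178*0.724 + 0.76*0.178*0.276 = 0.235515
Posterior = 0.105639 / 0.235515 ≈ 0.449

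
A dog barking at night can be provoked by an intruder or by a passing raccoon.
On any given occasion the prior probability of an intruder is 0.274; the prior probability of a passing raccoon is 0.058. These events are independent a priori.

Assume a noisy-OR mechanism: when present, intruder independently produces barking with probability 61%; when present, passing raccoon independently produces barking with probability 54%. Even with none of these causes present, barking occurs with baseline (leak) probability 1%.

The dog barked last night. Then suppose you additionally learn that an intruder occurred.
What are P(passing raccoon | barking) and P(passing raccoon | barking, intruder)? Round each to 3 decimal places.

Under noisy-OR, P(barking | causes) = 1 − (1−0.01)·∏(1−qᵢ) over the active causes.
By total probability over the 4 (intruder, passing raccoon) configurations:
  P(barking) = 0.01*0.726*0.942 + 0.5446*0.726*0.058 + 0.6139*0.274*0.942 + 0.822394*0.274*0.058
        = 0.006839 + 0.022932 + 0.158453 + 0.013069 = 0.201293
The terms with passing raccoon present sum to 0.036001, so
  P(passing raccoon | barking) = 0.036001 / 0.201293 ≈ 0.179

With the extra evidence:
P(barking | intruder) = 0.6139*0.942 + 0.822394*0.058 = 0.578294 + 0.047699 = 0.625993
Restricting to configurations with passing raccoon present: 0.822394*0.058 = 0.047699.
P(passing raccoon | barking, intruder) = 0.047699 / 0.625993 ≈ 0.076
— intruder explains away the evidence for passing raccoon.

P(passing raccoon | barking) ≈ 0.179; P(passing raccoon | barking, intruder) ≈ 0.076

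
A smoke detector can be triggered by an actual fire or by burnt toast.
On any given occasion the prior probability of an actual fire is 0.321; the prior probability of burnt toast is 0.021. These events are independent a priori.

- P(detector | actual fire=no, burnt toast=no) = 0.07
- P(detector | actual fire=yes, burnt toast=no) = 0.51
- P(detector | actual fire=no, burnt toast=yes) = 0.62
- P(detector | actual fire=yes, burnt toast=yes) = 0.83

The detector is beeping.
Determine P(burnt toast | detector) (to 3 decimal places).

P(burnt toast | detector) ≈ 0.065

Enumerate the 4 (actual fire, burnt toast) configurations and weight by the priors:
  P(detector) = 0.07·0.679·0.979 + 0.62·0.679·0.021 + 0.51·0.321·0.979 + 0.83·0.321·0.021
        = 0.046532 + 0.008841 + 0.160272 + 0.005595 = 0.221240
The terms with burnt toast present sum to 0.014436, so
  P(burnt toast | detector) = 0.014436 / 0.221240 ≈ 0.065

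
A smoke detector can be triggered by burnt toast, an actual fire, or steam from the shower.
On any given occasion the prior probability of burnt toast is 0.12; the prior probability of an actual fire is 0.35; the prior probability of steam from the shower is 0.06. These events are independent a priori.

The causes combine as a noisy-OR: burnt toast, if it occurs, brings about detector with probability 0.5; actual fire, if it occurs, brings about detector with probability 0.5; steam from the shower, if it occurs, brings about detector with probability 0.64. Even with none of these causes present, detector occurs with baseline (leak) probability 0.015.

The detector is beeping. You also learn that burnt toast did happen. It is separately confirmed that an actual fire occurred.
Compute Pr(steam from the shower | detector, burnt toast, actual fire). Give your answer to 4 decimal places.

Under noisy-OR, P(detector | causes) = 1 − (1−0.015)·∏(1−qᵢ) over the active causes.
Sum P(detector|·) weighted by the priors over both values of steam from the shower:
  P(detector | burnt toast, actual fire) = 0.75375×0.94 + 0.91135×0.06
        = 0.708525 + 0.054681 = 0.763206
The terms with steam from the shower present sum to 0.054681, so
  P(steam from the shower | detector, burnt toast, actual fire) = 0.054681 / 0.763206 ≈ 0.0716

Pr(steam from the shower | detector, burnt toast, actual fire) ≈ 0.0716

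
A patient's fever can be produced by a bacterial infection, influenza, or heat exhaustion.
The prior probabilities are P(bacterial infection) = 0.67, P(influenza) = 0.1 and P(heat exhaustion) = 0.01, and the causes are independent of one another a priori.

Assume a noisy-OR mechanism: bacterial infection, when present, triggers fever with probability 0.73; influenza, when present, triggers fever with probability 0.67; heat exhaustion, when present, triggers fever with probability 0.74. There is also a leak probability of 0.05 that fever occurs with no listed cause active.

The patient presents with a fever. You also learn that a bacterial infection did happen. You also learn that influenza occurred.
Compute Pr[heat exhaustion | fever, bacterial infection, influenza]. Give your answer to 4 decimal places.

Under noisy-OR, P(fever | causes) = 1 − (1−0.05)·∏(1−qᵢ) over the active causes.
Numerator (weight on configurations with heat exhaustion): 0.977992*0.01 = 0.009780
Denominator P(fever | bacterial infection, influenza): 0.915355*0.99 + 0.977992*0.01 = 0.915981
P(heat exhaustion | fever, bacterial infection, influenza) = 0.009780/0.915981 ≈ 0.0107

Pr[heat exhaustion | fever, bacterial infection, influenza] ≈ 0.0107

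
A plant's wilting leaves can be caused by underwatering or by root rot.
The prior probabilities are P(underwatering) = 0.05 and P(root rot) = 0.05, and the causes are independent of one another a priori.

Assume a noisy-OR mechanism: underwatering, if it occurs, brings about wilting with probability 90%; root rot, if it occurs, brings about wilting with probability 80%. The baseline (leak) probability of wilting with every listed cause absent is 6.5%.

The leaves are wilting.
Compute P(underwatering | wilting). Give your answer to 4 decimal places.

Under noisy-OR, P(wilting | causes) = 1 − (1−0.065)·∏(1−qᵢ) over the active causes.
P(wilting) = 0.065×0.95×0.95 + 0.813×0.95×0.05 + 0.9065×0.05×0.95 + 0.9813×0.05×0.05 = 0.058662 + 0.038617 + 0.043059 + 0.002453 = 0.142791
Of this, 0.045512 comes from 0.043059 + 0.002453 (the underwatering=true cases).
Hence the posterior is 0.045512/0.142791 ≈ 0.3187.

P(underwatering | wilting) ≈ 0.3187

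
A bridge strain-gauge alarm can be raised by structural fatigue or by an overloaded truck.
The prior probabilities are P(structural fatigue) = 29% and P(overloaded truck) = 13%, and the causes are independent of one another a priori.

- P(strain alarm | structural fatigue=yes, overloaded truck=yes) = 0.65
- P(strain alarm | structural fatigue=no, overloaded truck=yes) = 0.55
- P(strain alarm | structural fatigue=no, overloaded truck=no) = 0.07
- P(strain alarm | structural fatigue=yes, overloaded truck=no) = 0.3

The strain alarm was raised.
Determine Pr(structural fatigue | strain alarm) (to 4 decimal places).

Pr(structural fatigue | strain alarm) ≈ 0.5159

Numerator (weight on configurations with structural fatigue): 0.075690 + 0.024505 = 0.100195
Normalizer over all consistent configurations: 0.07×0.71×0.87 + 0.55×0.71×0.13 + 0.3×0.29×0.87 + 0.65×0.29×0.13 = 0.194199
P(structural fatigue | strain alarm) = 0.100195/0.194199 ≈ 0.5159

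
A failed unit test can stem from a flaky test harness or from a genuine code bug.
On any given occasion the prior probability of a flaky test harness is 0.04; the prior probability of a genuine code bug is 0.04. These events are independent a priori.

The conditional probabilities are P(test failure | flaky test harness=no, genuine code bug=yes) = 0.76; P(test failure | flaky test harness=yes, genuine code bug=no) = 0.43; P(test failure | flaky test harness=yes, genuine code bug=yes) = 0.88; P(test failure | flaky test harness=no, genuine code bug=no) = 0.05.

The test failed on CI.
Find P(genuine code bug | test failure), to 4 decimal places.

Numerator (weight on configurations with genuine code bug): 0.029184 + 0.001408 = 0.030592
The normalizing constant is 0.05×0.96×0.96 + 0.76×0.96×0.04 + 0.43×0.04×0.96 + 0.88×0.04×0.04 = 0.093184
Posterior = 0.030592 / 0.093184 ≈ 0.3283

P(genuine code bug | test failure) ≈ 0.3283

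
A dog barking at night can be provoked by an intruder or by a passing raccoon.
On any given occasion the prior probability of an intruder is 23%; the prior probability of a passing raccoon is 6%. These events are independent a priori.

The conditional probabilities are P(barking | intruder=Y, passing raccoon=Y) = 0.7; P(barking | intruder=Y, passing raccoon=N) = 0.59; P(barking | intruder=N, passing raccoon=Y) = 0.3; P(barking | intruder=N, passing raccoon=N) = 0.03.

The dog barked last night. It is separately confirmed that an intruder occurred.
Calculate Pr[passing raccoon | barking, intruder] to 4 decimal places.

Pr[passing raccoon | barking, intruder] ≈ 0.0704

P(barking | intruder) = 0.59×0.94 + 0.7×0.06 = 0.554600 + 0.042000 = 0.596600
Restricting to configurations with passing raccoon present: 0.7×0.06 = 0.042000.
Hence the posterior is 0.042000/0.596600 ≈ 0.0704.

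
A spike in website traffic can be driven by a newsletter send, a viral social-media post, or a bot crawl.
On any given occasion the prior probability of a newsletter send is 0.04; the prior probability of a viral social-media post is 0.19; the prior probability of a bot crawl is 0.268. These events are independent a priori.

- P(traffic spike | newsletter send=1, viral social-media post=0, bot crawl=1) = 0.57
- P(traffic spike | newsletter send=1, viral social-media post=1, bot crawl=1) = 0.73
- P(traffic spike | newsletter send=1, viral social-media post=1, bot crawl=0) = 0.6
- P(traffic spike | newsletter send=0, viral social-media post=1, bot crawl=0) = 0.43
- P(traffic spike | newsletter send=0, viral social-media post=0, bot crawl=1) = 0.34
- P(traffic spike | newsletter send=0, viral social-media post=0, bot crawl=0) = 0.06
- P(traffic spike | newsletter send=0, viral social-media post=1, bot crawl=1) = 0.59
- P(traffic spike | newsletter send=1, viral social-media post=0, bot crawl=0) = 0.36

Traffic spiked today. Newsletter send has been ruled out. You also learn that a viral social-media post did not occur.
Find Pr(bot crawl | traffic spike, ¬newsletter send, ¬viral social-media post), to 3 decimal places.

P(traffic spike | ¬newsletter send, ¬viral social-media post) = 0.06*0.732 + 0.34*0.268 = 0.043920 + 0.091120 = 0.135040
Restricting to configurations with bot crawl present: 0.34*0.268 = 0.091120.
So P(bot crawl | traffic spike, ¬newsletter send, ¬viral social-media post) = 0.091120/0.135040 ≈ 0.675.

Pr(bot crawl | traffic spike, ¬newsletter send, ¬viral social-media post) ≈ 0.675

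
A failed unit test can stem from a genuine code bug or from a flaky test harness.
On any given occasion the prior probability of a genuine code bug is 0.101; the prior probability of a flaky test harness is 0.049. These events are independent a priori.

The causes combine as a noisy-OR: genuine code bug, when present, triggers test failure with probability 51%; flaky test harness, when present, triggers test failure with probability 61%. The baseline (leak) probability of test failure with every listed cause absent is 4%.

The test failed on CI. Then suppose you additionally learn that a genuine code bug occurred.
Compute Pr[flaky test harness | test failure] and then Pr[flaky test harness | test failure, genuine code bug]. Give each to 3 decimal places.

Under noisy-OR, P(test failure | causes) = 1 − (1−0.04)·∏(1−qᵢ) over the active causes.
Sum P(test failure|·) weighted by the priors over the 4 (genuine code bug, flaky test harness) configurations:
  P(test failure) = 0.04*0.899*0.951 + 0.6256*0.899*0.049 + 0.5296*0.101*0.951 + 0.816544*0.101*0.049
        = 0.034198 + 0.027558 + 0.050869 + 0.004041 = 0.116666
The terms with flaky test harness present sum to 0.031599, so
  P(flaky test harness | test failure) = 0.031599 / 0.116666 ≈ 0.271

Now also conditioning on genuine code bug=true:
Enumerate both values of flaky test harness and weight by the priors:
  P(test failure | genuine code bug) = 0.5296*0.951 + 0.816544*0.049
        = 0.503650 + 0.040011 = 0.543661
Configurations with flaky test harness contribute 0.040011, so
  P(flaky test harness | test failure, genuine code bug) = 0.040011 / 0.543661 ≈ 0.074

Pr[flaky test harness | test failure] ≈ 0.271; Pr[flaky test harness | test failure, genuine code bug] ≈ 0.074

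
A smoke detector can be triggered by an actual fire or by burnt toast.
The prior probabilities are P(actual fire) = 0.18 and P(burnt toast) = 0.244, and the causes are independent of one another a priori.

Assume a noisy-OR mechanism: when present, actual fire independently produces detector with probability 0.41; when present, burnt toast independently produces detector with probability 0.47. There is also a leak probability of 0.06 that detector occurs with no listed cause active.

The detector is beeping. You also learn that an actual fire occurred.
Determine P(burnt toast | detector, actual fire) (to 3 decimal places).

Under noisy-OR, P(detector | causes) = 1 − (1−0.06)·∏(1−qᵢ) over the active causes.
P(detector | actual fire) = 0.4454*0.756 + 0.706062*0.244 = 0.336722 + 0.172279 = 0.509001
Restricting to configurations with burnt toast present: 0.706062*0.244 = 0.172279.
Hence the posterior is 0.172279/0.509001 ≈ 0.338.

P(burnt toast | detector, actual fire) ≈ 0.338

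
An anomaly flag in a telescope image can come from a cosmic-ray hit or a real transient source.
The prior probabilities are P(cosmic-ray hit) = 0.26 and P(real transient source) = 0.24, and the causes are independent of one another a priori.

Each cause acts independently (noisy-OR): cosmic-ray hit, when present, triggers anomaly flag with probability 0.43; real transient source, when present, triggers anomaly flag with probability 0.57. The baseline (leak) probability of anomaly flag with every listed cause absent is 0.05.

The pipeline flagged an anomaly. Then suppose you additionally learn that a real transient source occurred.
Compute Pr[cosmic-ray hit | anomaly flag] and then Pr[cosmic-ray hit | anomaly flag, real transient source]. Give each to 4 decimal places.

Under noisy-OR, P(anomaly flag | causes) = 1 − (1−0.05)·∏(1−qᵢ) over the active causes.
P(anomaly flag) = 0.05·0.74·0.76 + 0.5915·0.74·0.24 + 0.4585·0.26·0.76 + 0.767155·0.26·0.24 = 0.028120 + 0.105050 + 0.090600 + 0.047870 = 0.271640
The cosmic-ray hit-present share is 0.090600 + 0.047870 = 0.138470.
So P(cosmic-ray hit | anomaly flag) = 0.138470/0.271640 ≈ 0.5098.

Now also conditioning on real transient source=true:
P(anomaly flag | real transient source) = 0.5915·0.74 + 0.767155·0.26 = 0.437710 + 0.199460 = 0.637170
Of this, 0.199460 comes from 0.767155·0.26 (the cosmic-ray hit=true cases).
So P(cosmic-ray hit | anomaly flag, real transient source) = 0.199460/0.637170 ≈ 0.3130.
The drop from 0.5098 to 0.3130 is the explaining-away (discounting) effect.

Pr[cosmic-ray hit | anomaly flag] ≈ 0.5098; Pr[cosmic-ray hit | anomaly flag, real transient source] ≈ 0.3130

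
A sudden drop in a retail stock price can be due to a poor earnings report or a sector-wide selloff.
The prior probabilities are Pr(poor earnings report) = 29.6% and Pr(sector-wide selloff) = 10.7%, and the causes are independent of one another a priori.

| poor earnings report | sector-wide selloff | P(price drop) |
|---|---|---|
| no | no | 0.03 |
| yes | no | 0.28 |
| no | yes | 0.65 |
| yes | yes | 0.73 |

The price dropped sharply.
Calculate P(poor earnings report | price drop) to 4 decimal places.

Weight on poor earnings report=true, given the evidence: 0.074012 + 0.023121 = 0.097133
Normalizer over all consistent configurations: 0.03*0.704*0.893 + 0.65*0.704*0.107 + 0.28*0.296*0.893 + 0.73*0.296*0.107 = 0.164956
Posterior = 0.097133 / 0.164956 ≈ 0.5888

P(poor earnings report | price drop) ≈ 0.5888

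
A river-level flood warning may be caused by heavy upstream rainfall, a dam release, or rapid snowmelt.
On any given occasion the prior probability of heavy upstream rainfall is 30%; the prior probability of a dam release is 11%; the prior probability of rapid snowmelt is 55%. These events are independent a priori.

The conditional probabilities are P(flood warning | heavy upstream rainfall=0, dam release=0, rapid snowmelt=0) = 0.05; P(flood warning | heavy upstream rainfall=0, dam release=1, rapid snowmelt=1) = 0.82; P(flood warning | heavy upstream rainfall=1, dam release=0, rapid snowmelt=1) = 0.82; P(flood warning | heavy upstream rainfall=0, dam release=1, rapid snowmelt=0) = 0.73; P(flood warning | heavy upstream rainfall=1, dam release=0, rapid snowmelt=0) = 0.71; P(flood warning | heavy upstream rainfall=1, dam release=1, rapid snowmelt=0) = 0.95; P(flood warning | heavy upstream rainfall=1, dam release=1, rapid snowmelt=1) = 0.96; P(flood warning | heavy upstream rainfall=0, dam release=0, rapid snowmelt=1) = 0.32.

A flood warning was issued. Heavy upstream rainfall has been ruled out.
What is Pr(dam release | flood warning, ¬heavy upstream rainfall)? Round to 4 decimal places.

P(flood warning | ¬heavy upstream rainfall) = 0.05·0.89·0.45 + 0.32·0.89·0.55 + 0.73·0.11·0.45 + 0.82·0.11·0.55 = 0.020025 + 0.156640 + 0.036135 + 0.049610 = 0.262410
Restricting to configurations with dam release present: 0.036135 + 0.049610 = 0.085745.
So P(dam release | flood warning, ¬heavy upstream rainfall) = 0.085745/0.262410 ≈ 0.3268.

Pr(dam release | flood warning, ¬heavy upstream rainfall) ≈ 0.3268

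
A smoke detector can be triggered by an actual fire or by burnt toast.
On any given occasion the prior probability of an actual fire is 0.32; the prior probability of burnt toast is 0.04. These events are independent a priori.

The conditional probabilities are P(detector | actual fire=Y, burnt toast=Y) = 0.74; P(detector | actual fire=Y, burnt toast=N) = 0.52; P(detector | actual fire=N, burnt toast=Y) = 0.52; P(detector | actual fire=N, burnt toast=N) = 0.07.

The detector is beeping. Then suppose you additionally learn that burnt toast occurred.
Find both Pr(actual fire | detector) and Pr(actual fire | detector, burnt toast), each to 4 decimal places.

Pr(actual fire | detector) ≈ 0.7388; Pr(actual fire | detector, burnt toast) ≈ 0.4011

Numerator (weight on configurations with actual fire): 0.159744 + 0.009472 = 0.169216
Denominator P(detector): 0.07·0.68·0.96 + 0.52·0.68·0.04 + 0.52·0.32·0.96 + 0.74·0.32·0.04 = 0.229056
P(actual fire | detector) = 0.169216/0.229056 ≈ 0.7388

With the extra evidence:
P(detector | burnt toast) = 0.52·0.68 + 0.74·0.32 = 0.353600 + 0.236800 = 0.590400
Restricting to configurations with actual fire present: 0.74·0.32 = 0.236800.
So P(actual fire | detector, burnt toast) = 0.236800/0.590400 ≈ 0.4011.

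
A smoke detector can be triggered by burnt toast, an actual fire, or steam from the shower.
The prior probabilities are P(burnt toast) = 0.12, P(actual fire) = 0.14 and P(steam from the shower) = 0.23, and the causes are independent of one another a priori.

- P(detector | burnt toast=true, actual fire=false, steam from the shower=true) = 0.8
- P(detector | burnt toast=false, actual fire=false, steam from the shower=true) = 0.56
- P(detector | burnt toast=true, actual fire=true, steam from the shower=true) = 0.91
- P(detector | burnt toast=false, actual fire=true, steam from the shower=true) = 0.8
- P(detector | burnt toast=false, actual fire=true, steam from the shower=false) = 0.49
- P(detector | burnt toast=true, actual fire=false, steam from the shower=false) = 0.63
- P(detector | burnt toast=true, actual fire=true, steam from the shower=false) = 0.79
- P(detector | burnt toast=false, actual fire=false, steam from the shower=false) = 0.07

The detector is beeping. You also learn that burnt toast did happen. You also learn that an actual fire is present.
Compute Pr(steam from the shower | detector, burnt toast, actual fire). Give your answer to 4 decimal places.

Pr(steam from the shower | detector, burnt toast, actual fire) ≈ 0.2560

For the numerator, keep only steam from the shower=true terms: 0.91·0.23 = 0.209300
The normalizing constant is 0.79·0.77 + 0.91·0.23 = 0.817600
P(steam from the shower | detector, burnt toast, actual fire) = 0.209300/0.817600 ≈ 0.2560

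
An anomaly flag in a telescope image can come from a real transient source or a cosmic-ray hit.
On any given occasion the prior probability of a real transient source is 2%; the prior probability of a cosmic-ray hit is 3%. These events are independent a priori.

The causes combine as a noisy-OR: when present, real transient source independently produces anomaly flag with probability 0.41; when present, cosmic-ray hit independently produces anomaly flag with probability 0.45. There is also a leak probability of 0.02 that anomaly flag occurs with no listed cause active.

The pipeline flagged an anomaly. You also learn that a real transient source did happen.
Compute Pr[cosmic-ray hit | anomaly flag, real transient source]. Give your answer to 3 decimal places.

Pr[cosmic-ray hit | anomaly flag, real transient source] ≈ 0.048

Under noisy-OR, P(anomaly flag | causes) = 1 − (1−0.02)·∏(1−qᵢ) over the active causes.
Enumerate both values of cosmic-ray hit and weight by the priors:
  P(anomaly flag | real transient source) = 0.4218·0.97 + 0.68199·0.03
        = 0.409146 + 0.020460 = 0.429606
Keeping only the cosmic-ray hit-present terms gives 0.020460, so
  P(cosmic-ray hit | anomaly flag, real transient source) = 0.020460 / 0.429606 ≈ 0.048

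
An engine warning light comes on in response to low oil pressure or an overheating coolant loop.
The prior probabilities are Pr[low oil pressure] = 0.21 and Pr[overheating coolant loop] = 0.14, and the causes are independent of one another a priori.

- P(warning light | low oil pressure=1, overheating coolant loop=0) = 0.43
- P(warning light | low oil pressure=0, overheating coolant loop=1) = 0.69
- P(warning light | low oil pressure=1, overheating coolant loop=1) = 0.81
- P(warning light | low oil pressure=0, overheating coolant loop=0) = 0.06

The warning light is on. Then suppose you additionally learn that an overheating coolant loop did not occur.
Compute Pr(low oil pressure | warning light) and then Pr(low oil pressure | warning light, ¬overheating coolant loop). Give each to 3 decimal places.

Pr(low oil pressure | warning light) ≈ 0.464; Pr(low oil pressure | warning light, ¬overheating coolant loop) ≈ 0.656

Enumerate the 4 (low oil pressure, overheating coolant loop) configurations and weight by the priors:
  P(warning light) = 0.06*0.79*0.86 + 0.69*0.79*0.14 + 0.43*0.21*0.86 + 0.81*0.21*0.14
        = 0.040764 + 0.076314 + 0.077658 + 0.023814 = 0.218550
Configurations with low oil pressure contribute 0.101472, so
  P(low oil pressure | warning light) = 0.101472 / 0.218550 ≈ 0.464

Now condition on the additional information:
Sum P(warning light|·) weighted by the priors over both values of low oil pressure:
  P(warning light | ¬overheating coolant loop) = 0.06·0.79 + 0.43·0.21
        = 0.047400 + 0.090300 = 0.137700
Configurations with low oil pressure contribute 0.090300, so
  P(low oil pressure | warning light, ¬overheating coolant loop) = 0.090300 / 0.137700 ≈ 0.656
With overheating coolant loop excluded, low oil pressure must carry more of the explanatory weight for the warning light.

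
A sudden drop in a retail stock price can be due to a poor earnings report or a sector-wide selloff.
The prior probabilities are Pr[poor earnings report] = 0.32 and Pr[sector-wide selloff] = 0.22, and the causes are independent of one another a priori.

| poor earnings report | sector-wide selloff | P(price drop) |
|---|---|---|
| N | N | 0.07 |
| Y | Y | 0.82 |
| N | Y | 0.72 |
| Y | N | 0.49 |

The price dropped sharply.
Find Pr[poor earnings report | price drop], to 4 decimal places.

Pr[poor earnings report | price drop] ≈ 0.5542

Enumerate the 4 (poor earnings report, sector-wide selloff) configurations and weight by the priors:
  P(price drop) = 0.07*0.68*0.78 + 0.72*0.68*0.22 + 0.49*0.32*0.78 + 0.82*0.32*0.22
        = 0.037128 + 0.107712 + 0.122304 + 0.057728 = 0.324872
The terms with poor earnings report present sum to 0.180032, so
  P(poor earnings report | price drop) = 0.180032 / 0.324872 ≈ 0.5542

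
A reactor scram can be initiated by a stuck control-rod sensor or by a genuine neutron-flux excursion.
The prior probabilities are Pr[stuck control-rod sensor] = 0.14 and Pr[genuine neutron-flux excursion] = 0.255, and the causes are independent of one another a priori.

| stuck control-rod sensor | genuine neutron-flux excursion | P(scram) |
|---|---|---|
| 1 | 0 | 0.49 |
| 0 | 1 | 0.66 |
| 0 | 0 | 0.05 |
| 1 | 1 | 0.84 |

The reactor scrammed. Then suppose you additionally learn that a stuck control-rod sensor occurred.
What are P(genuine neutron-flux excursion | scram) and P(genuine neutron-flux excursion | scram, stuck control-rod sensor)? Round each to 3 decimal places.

P(genuine neutron-flux excursion | scram) ≈ 0.678; P(genuine neutron-flux excursion | scram, stuck control-rod sensor) ≈ 0.370

For the numerator, keep only genuine neutron-flux excursion=true terms: 0.144738 + 0.029988 = 0.174726
Denominator P(scram): 0.05*0.86*0.745 + 0.66*0.86*0.255 + 0.49*0.14*0.745 + 0.84*0.14*0.255 = 0.257868
P(genuine neutron-flux excursion | scram) = 0.174726/0.257868 ≈ 0.678

With the extra evidence:
Numerator (weight on configurations with genuine neutron-flux excursion): 0.84·0.255 = 0.214200
Normalizer over all consistent configurations: 0.49·0.745 + 0.84·0.255 = 0.579250
P(genuine neutron-flux excursion | scram, stuck control-rod sensor) = 0.214200/0.579250 ≈ 0.370
The drop from 0.678 to 0.370 is the explaining-away (discounting) effect.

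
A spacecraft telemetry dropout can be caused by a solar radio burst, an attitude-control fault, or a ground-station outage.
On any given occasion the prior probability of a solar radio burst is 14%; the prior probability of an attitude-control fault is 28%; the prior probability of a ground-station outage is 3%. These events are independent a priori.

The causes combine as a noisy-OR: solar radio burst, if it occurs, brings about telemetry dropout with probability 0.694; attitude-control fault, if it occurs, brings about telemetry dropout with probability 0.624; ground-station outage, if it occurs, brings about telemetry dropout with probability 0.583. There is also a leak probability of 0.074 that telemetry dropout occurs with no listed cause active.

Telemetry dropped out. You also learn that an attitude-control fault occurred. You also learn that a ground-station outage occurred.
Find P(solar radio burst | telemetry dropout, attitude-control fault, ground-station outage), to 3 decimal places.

P(solar radio burst | telemetry dropout, attitude-control fault, ground-station outage) ≈ 0.154

Under noisy-OR, P(telemetry dropout | causes) = 1 − (1−0.074)·∏(1−qᵢ) over the active causes.
For the numerator, keep only solar radio burst=true terms: 0.955572×0.14 = 0.133780
Denominator P(telemetry dropout | attitude-control fault, ground-station outage): 0.854811×0.86 + 0.955572×0.14 = 0.868917
Posterior = 0.133780 / 0.868917 ≈ 0.154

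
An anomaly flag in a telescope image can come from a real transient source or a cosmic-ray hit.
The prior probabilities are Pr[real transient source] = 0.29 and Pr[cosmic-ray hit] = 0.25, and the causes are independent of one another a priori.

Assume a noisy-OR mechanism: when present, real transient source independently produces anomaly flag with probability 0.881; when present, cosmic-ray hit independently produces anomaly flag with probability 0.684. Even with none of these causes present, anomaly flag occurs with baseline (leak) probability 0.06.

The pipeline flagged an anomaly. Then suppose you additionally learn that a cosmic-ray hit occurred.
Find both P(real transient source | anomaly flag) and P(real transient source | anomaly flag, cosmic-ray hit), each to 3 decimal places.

P(real transient source | anomaly flag) ≈ 0.627; P(real transient source | anomaly flag, cosmic-ray hit) ≈ 0.359

Under noisy-OR, P(anomaly flag | causes) = 1 − (1−0.06)·∏(1−qᵢ) over the active causes.
Enumerate the 4 (real transient source, cosmic-ray hit) configurations and weight by the priors:
  P(anomaly flag) = 0.06*0.71*0.75 + 0.70296*0.71*0.25 + 0.88814*0.29*0.75 + 0.964652*0.29*0.25
        = 0.031950 + 0.124775 + 0.193170 + 0.069937 = 0.419832
The terms with real transient source present sum to 0.263107, so
  P(real transient source | anomaly flag) = 0.263107 / 0.419832 ≈ 0.627

Now also conditioning on cosmic-ray hit=true:
Enumerate both values of real transient source and weight by the priors:
  P(anomaly flag | cosmic-ray hit) = 0.70296*0.71 + 0.964652*0.29
        = 0.499102 + 0.279749 = 0.778851
Configurations with real transient source contribute 0.279749, so
  P(real transient source | anomaly flag, cosmic-ray hit) = 0.279749 / 0.778851 ≈ 0.359
Conditioning on cosmic-ray hit lowers the posterior on real transient source: the classic explaining-away effect in a common-effect structure.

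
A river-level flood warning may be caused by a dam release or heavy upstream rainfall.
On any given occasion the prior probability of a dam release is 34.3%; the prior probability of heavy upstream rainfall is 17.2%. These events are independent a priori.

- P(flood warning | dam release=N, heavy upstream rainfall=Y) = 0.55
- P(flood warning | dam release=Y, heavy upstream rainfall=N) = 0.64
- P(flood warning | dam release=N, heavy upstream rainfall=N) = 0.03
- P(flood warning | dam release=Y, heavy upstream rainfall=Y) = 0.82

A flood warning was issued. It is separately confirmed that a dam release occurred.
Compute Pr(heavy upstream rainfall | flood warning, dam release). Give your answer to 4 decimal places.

By total probability over both values of heavy upstream rainfall:
  P(flood warning | dam release) = 0.64×0.828 + 0.82×0.172
        = 0.529920 + 0.141040 = 0.670960
The terms with heavy upstream rainfall present sum to 0.141040, so
  P(heavy upstream rainfall | flood warning, dam release) = 0.141040 / 0.670960 ≈ 0.2102

Pr(heavy upstream rainfall | flood warning, dam release) ≈ 0.2102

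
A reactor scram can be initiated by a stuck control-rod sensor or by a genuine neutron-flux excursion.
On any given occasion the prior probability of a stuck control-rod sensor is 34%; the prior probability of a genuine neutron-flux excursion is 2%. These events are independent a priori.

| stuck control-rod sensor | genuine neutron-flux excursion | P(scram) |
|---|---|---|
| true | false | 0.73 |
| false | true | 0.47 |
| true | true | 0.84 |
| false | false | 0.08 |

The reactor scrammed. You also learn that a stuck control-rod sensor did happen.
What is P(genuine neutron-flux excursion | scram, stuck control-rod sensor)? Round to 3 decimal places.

P(genuine neutron-flux excursion | scram, stuck control-rod sensor) ≈ 0.023

P(scram | stuck control-rod sensor) = 0.73*0.98 + 0.84*0.02 = 0.715400 + 0.016800 = 0.732200
Restricting to configurations with genuine neutron-flux excursion present: 0.84*0.02 = 0.016800.
P(genuine neutron-flux excursion | scram, stuck control-rod sensor) = 0.016800 / 0.732200 ≈ 0.023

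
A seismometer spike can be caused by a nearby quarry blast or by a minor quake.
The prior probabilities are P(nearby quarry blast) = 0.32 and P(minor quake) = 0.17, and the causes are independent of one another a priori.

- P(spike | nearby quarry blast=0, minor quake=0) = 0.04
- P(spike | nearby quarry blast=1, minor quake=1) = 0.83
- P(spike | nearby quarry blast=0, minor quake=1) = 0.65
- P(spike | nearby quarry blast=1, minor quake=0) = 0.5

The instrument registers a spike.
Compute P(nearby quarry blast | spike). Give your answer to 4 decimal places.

By total probability over the 4 (nearby quarry blast, minor quake) configurations:
  P(spike) = 0.04×0.68×0.83 + 0.65×0.68×0.17 + 0.5×0.32×0.83 + 0.83×0.32×0.17
        = 0.022576 + 0.075140 + 0.132800 + 0.045152 = 0.275668
Keeping only the nearby quarry blast-present terms gives 0.177952, so
  P(nearby quarry blast | spike) = 0.177952 / 0.275668 ≈ 0.6455

P(nearby quarry blast | spike) ≈ 0.6455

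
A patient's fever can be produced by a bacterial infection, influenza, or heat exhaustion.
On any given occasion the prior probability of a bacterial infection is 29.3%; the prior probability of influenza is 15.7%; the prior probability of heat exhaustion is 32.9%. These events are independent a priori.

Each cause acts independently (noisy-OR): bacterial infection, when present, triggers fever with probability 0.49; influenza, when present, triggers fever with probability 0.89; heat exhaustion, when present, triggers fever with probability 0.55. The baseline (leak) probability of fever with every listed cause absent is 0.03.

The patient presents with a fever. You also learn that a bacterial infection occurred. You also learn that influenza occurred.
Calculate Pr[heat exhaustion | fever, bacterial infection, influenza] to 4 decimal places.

Under noisy-OR, P(fever | causes) = 1 − (1−0.03)·∏(1−qᵢ) over the active causes.
Sum P(fever|·) weighted by the priors over both values of heat exhaustion:
  P(fever | bacterial infection, influenza) = 0.945583·0.671 + 0.975512·0.329
        = 0.634486 + 0.320943 = 0.955429
The terms with heat exhaustion present sum to 0.320943, so
  P(heat exhaustion | fever, bacterial infection, influenza) = 0.320943 / 0.955429 ≈ 0.3359

Pr[heat exhaustion | fever, bacterial infection, influenza] ≈ 0.3359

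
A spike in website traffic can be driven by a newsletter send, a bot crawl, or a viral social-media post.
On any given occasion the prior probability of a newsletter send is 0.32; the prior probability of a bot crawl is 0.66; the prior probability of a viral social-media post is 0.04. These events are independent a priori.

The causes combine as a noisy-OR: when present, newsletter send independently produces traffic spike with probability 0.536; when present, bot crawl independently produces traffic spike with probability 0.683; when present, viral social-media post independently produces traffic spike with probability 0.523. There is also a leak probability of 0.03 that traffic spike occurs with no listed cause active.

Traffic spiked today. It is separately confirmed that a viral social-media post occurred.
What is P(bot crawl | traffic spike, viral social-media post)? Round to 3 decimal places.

Under noisy-OR, P(traffic spike | causes) = 1 − (1−0.03)·∏(1−qᵢ) over the active causes.
Weight on bot crawl=true, given the evidence: 0.382973 + 0.196827 = 0.579800
Denominator P(traffic spike | viral social-media post): 0.53731×0.68×0.34 + 0.853327×0.68×0.66 + 0.785312×0.32×0.34 + 0.931944×0.32×0.66 = 0.789468
P(bot crawl | traffic spike, viral social-media post) = 0.579800/0.789468 ≈ 0.734

P(bot crawl | traffic spike, viral social-media post) ≈ 0.734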